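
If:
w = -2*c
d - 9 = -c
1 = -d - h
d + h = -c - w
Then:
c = -1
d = 10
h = -11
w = 2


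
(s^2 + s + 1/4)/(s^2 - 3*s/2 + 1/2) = (4*s^2 + 4*s + 1)/(2*(2*s^2 - 3*s + 1))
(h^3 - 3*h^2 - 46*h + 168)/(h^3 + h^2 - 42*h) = (h - 4)/h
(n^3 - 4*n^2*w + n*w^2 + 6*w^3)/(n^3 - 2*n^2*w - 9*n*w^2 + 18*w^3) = (n + w)/(n + 3*w)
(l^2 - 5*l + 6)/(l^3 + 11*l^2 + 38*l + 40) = (l^2 - 5*l + 6)/(l^3 + 11*l^2 + 38*l + 40)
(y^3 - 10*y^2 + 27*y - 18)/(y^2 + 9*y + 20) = (y^3 - 10*y^2 + 27*y - 18)/(y^2 + 9*y + 20)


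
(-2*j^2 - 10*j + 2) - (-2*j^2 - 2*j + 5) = -8*j - 3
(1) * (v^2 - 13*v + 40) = v^2 - 13*v + 40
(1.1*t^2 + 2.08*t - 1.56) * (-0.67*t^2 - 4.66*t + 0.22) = -0.737*t^4 - 6.5196*t^3 - 8.4056*t^2 + 7.7272*t - 0.3432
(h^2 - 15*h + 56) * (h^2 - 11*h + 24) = h^4 - 26*h^3 + 245*h^2 - 976*h + 1344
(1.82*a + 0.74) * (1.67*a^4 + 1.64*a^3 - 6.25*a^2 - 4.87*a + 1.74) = 3.0394*a^5 + 4.2206*a^4 - 10.1614*a^3 - 13.4884*a^2 - 0.437*a + 1.2876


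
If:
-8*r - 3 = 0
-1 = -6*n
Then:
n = 1/6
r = -3/8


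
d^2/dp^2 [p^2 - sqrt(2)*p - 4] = 2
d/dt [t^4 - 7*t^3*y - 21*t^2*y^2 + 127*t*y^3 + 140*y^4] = 4*t^3 - 21*t^2*y - 42*t*y^2 + 127*y^3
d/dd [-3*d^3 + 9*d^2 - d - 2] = -9*d^2 + 18*d - 1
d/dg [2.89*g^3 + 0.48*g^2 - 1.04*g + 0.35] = 8.67*g^2 + 0.96*g - 1.04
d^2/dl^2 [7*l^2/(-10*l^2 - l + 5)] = 70*(2*l^3 - 30*l^2 - 5)/(1000*l^6 + 300*l^5 - 1470*l^4 - 299*l^3 + 735*l^2 + 75*l - 125)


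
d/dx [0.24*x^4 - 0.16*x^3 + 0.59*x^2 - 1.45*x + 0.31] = 0.96*x^3 - 0.48*x^2 + 1.18*x - 1.45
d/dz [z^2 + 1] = 2*z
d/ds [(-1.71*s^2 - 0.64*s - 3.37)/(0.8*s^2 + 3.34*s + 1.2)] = (-5.1994*s^2 + 1.288*s + 10.4878)/(0.64*s^4 + 5.344*s^3 + 13.0756*s^2 + 8.016*s + 1.44)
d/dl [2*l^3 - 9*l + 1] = 6*l^2 - 9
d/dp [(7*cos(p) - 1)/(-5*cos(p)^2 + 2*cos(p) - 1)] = 5*(-7*cos(p)^2 + 2*cos(p) + 1)*sin(p)/(5*sin(p)^2 + 2*cos(p) - 6)^2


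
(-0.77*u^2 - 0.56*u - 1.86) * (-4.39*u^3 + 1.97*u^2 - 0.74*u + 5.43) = 3.3803*u^5 + 0.9415*u^4 + 7.632*u^3 - 7.4309*u^2 - 1.6644*u - 10.0998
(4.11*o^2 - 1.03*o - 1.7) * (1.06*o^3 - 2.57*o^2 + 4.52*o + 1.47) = 4.3566*o^5 - 11.6545*o^4 + 19.4223*o^3 + 5.7551*o^2 - 9.1981*o - 2.499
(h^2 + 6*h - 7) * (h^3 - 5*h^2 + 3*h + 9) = h^5 + h^4 - 34*h^3 + 62*h^2 + 33*h - 63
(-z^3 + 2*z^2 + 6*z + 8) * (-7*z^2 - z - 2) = 7*z^5 - 13*z^4 - 42*z^3 - 66*z^2 - 20*z - 16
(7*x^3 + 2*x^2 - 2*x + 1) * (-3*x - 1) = -21*x^4 - 13*x^3 + 4*x^2 - x - 1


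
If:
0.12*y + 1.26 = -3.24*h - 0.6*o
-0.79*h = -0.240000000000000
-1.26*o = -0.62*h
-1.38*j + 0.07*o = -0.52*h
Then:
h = 0.30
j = 0.12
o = 0.15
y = -19.45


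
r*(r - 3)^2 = r^3 - 6*r^2 + 9*r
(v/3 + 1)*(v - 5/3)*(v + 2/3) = v^3/3 + 2*v^2/3 - 37*v/27 - 10/9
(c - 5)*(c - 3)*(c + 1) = c^3 - 7*c^2 + 7*c + 15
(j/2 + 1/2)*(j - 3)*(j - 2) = j^3/2 - 2*j^2 + j/2 + 3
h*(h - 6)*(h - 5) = h^3 - 11*h^2 + 30*h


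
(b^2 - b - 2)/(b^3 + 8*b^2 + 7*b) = (b - 2)/(b*(b + 7))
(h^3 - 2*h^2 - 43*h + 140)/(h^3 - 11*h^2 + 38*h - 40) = (h + 7)/(h - 2)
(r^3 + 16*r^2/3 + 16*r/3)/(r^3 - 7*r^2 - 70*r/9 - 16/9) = 3*r*(3*r^2 + 16*r + 16)/(9*r^3 - 63*r^2 - 70*r - 16)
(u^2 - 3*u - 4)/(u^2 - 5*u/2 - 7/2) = 2*(u - 4)/(2*u - 7)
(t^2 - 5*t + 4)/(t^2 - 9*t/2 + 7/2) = 2*(t - 4)/(2*t - 7)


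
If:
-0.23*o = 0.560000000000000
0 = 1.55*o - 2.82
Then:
No Solution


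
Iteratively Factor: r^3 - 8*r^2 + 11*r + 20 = (r + 1)*(r^2 - 9*r + 20) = (r - 5)*(r + 1)*(r - 4)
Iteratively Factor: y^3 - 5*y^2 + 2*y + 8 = (y - 4)*(y^2 - y - 2) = (y - 4)*(y + 1)*(y - 2)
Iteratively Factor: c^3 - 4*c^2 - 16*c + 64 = (c + 4)*(c^2 - 8*c + 16) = (c - 4)*(c + 4)*(c - 4)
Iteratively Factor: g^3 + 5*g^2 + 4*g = (g + 4)*(g^2 + g) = g*(g + 4)*(g + 1)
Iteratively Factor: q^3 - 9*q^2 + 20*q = (q - 4)*(q^2 - 5*q) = (q - 5)*(q - 4)*(q)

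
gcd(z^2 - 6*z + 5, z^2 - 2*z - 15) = z - 5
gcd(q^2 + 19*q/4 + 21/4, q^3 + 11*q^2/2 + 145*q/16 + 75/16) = q + 3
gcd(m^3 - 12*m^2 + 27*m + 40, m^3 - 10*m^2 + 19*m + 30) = m^2 - 4*m - 5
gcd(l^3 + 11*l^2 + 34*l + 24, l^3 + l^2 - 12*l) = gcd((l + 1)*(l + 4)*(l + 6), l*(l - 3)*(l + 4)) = l + 4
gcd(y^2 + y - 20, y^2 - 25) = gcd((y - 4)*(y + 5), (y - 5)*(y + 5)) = y + 5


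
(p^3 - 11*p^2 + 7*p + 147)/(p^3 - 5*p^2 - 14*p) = (p^2 - 4*p - 21)/(p*(p + 2))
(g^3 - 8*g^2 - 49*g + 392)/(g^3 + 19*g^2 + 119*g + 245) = (g^2 - 15*g + 56)/(g^2 + 12*g + 35)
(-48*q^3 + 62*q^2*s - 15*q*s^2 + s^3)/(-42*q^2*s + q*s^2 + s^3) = (8*q^2 - 9*q*s + s^2)/(s*(7*q + s))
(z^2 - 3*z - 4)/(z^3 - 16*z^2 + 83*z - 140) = (z + 1)/(z^2 - 12*z + 35)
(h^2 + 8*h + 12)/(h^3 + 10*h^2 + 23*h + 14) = (h + 6)/(h^2 + 8*h + 7)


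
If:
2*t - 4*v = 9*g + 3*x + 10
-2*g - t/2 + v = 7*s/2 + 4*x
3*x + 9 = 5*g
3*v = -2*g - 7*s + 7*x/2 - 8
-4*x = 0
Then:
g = 9/5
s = -29/10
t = 189/10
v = 29/10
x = 0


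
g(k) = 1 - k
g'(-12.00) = -1.00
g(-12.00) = 13.00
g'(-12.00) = -1.00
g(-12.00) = 13.00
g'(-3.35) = -1.00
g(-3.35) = 4.35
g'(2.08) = -1.00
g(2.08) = -1.08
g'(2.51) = -1.00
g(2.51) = -1.51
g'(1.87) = -1.00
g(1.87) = -0.87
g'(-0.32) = -1.00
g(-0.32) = 1.32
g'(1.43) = -1.00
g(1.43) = -0.43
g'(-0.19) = -1.00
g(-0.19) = 1.19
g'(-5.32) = -1.00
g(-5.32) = 6.32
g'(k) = -1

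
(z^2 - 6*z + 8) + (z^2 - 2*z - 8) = 2*z^2 - 8*z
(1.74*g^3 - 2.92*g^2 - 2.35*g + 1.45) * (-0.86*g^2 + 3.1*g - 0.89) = -1.4964*g^5 + 7.9052*g^4 - 8.5796*g^3 - 5.9332*g^2 + 6.5865*g - 1.2905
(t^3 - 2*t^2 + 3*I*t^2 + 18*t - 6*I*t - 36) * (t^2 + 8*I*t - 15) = t^5 - 2*t^4 + 11*I*t^4 - 21*t^3 - 22*I*t^3 + 42*t^2 + 99*I*t^2 - 270*t - 198*I*t + 540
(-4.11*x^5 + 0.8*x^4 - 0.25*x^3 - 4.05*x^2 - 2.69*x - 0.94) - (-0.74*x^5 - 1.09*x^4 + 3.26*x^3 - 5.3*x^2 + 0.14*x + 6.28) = -3.37*x^5 + 1.89*x^4 - 3.51*x^3 + 1.25*x^2 - 2.83*x - 7.22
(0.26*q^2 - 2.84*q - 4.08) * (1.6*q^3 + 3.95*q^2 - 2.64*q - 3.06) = 0.416*q^5 - 3.517*q^4 - 18.4324*q^3 - 9.414*q^2 + 19.4616*q + 12.4848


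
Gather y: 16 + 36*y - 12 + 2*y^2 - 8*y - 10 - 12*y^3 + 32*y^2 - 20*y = -12*y^3 + 34*y^2 + 8*y - 6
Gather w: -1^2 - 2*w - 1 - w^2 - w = -w^2 - 3*w - 2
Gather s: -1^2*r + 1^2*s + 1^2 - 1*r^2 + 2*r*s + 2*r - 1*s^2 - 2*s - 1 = -r^2 + r - s^2 + s*(2*r - 1)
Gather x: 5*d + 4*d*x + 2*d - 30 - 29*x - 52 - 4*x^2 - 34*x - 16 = 7*d - 4*x^2 + x*(4*d - 63) - 98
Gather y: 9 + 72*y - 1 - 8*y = 64*y + 8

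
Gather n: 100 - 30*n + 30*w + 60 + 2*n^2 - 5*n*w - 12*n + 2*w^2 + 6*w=2*n^2 + n*(-5*w - 42) + 2*w^2 + 36*w + 160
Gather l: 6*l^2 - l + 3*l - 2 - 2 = 6*l^2 + 2*l - 4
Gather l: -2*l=-2*l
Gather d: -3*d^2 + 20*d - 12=-3*d^2 + 20*d - 12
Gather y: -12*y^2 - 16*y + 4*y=-12*y^2 - 12*y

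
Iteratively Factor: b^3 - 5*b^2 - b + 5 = (b + 1)*(b^2 - 6*b + 5) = (b - 1)*(b + 1)*(b - 5)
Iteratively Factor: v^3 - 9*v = (v)*(v^2 - 9) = v*(v + 3)*(v - 3)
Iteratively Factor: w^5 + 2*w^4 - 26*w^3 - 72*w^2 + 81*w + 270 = (w + 3)*(w^4 - w^3 - 23*w^2 - 3*w + 90) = (w - 2)*(w + 3)*(w^3 + w^2 - 21*w - 45) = (w - 2)*(w + 3)^2*(w^2 - 2*w - 15) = (w - 2)*(w + 3)^3*(w - 5)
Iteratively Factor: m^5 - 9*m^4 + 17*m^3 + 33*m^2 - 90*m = (m - 5)*(m^4 - 4*m^3 - 3*m^2 + 18*m) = (m - 5)*(m + 2)*(m^3 - 6*m^2 + 9*m) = (m - 5)*(m - 3)*(m + 2)*(m^2 - 3*m) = (m - 5)*(m - 3)^2*(m + 2)*(m)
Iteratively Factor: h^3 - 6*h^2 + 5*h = (h - 5)*(h^2 - h) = h*(h - 5)*(h - 1)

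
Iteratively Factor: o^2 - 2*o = (o)*(o - 2)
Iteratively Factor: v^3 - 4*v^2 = (v)*(v^2 - 4*v) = v*(v - 4)*(v)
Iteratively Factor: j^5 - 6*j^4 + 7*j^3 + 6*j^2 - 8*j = (j - 2)*(j^4 - 4*j^3 - j^2 + 4*j) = j*(j - 2)*(j^3 - 4*j^2 - j + 4) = j*(j - 2)*(j - 1)*(j^2 - 3*j - 4) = j*(j - 4)*(j - 2)*(j - 1)*(j + 1)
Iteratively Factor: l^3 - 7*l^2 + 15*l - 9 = (l - 1)*(l^2 - 6*l + 9) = (l - 3)*(l - 1)*(l - 3)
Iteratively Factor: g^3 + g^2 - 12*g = (g + 4)*(g^2 - 3*g) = (g - 3)*(g + 4)*(g)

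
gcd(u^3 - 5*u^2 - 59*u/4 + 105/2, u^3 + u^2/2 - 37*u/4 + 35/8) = u^2 + u - 35/4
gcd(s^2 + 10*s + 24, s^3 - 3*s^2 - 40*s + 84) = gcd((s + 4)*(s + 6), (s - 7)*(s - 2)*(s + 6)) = s + 6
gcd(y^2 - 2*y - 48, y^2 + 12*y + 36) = y + 6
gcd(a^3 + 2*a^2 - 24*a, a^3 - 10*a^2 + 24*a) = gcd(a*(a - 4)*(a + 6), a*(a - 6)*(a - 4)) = a^2 - 4*a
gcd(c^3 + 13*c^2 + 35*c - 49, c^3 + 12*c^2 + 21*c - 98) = c^2 + 14*c + 49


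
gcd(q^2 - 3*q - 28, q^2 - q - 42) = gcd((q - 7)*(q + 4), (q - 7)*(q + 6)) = q - 7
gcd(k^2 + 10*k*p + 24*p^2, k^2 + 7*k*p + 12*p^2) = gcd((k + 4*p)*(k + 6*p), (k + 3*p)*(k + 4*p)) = k + 4*p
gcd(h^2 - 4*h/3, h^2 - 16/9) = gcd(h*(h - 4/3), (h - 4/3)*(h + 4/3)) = h - 4/3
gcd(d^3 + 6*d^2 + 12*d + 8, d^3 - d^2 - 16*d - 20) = d^2 + 4*d + 4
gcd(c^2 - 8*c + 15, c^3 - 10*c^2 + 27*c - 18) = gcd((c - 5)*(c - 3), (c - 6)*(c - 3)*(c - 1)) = c - 3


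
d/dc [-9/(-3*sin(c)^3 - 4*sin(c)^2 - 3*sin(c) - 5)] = 9*(-8*sin(c) + 9*cos(c)^2 - 12)*cos(c)/(3*sin(c)^3 + 4*sin(c)^2 + 3*sin(c) + 5)^2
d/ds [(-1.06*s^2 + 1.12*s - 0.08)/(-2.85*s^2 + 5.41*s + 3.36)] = (-2.5426*s^2 - 7.5792*s + 4.196)/(8.1225*s^4 - 30.837*s^3 + 10.1161*s^2 + 36.3552*s + 11.2896)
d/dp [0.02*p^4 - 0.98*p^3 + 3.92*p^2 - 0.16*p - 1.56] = 0.08*p^3 - 2.94*p^2 + 7.84*p - 0.16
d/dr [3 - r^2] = -2*r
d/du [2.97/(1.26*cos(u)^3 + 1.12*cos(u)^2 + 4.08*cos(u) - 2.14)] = (11.2266*cos(u)^2 + 6.6528*cos(u) + 12.1176)*sin(u)/(1.26*cos(u)^3 + 1.12*cos(u)^2 + 4.08*cos(u) - 2.14)^2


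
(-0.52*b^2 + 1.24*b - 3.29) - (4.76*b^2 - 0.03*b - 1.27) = -5.28*b^2 + 1.27*b - 2.02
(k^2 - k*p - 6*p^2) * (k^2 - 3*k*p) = k^4 - 4*k^3*p - 3*k^2*p^2 + 18*k*p^3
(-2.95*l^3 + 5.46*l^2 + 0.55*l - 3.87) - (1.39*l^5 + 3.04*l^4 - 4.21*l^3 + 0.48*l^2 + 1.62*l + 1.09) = -1.39*l^5 - 3.04*l^4 + 1.26*l^3 + 4.98*l^2 - 1.07*l - 4.96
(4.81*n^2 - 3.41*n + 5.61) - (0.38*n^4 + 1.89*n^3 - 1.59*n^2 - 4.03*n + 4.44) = -0.38*n^4 - 1.89*n^3 + 6.4*n^2 + 0.62*n + 1.17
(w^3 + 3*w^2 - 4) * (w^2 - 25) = w^5 + 3*w^4 - 25*w^3 - 79*w^2 + 100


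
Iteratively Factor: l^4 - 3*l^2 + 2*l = (l + 2)*(l^3 - 2*l^2 + l) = (l - 1)*(l + 2)*(l^2 - l) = l*(l - 1)*(l + 2)*(l - 1)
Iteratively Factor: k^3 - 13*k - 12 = (k + 1)*(k^2 - k - 12) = (k - 4)*(k + 1)*(k + 3)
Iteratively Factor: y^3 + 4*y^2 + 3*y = (y)*(y^2 + 4*y + 3) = y*(y + 3)*(y + 1)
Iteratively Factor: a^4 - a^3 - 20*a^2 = (a + 4)*(a^3 - 5*a^2) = a*(a + 4)*(a^2 - 5*a) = a*(a - 5)*(a + 4)*(a)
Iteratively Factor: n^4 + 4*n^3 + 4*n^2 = (n + 2)*(n^3 + 2*n^2) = n*(n + 2)*(n^2 + 2*n) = n*(n + 2)^2*(n)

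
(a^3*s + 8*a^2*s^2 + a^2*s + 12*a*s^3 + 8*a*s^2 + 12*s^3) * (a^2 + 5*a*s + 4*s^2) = a^5*s + 13*a^4*s^2 + a^4*s + 56*a^3*s^3 + 13*a^3*s^2 + 92*a^2*s^4 + 56*a^2*s^3 + 48*a*s^5 + 92*a*s^4 + 48*s^5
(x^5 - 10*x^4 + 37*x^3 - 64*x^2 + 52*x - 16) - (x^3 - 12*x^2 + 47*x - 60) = x^5 - 10*x^4 + 36*x^3 - 52*x^2 + 5*x + 44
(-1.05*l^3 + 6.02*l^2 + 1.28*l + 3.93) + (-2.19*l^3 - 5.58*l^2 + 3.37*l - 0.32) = -3.24*l^3 + 0.44*l^2 + 4.65*l + 3.61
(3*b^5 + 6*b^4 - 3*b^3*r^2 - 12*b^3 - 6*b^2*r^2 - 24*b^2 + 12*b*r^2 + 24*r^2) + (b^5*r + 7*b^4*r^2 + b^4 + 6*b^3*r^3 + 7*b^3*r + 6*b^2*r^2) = b^5*r + 3*b^5 + 7*b^4*r^2 + 7*b^4 + 6*b^3*r^3 - 3*b^3*r^2 + 7*b^3*r - 12*b^3 - 24*b^2 + 12*b*r^2 + 24*r^2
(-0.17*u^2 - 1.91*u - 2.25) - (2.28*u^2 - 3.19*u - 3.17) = -2.45*u^2 + 1.28*u + 0.92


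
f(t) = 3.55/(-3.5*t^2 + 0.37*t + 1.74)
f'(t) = 3.55*(7.0*t - 0.37)/(-3.5*t^2 + 0.37*t + 1.74)^2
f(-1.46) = -0.57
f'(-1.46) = -0.96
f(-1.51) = -0.52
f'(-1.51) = -0.84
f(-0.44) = 3.95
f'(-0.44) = -15.13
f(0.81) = -13.83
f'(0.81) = 285.64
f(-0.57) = 9.06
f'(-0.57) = -100.75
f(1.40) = -0.77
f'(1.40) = 1.58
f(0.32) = 2.37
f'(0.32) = 2.95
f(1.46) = -0.69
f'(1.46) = 1.30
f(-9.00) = -0.01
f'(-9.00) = -0.00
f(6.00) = -0.03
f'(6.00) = 0.01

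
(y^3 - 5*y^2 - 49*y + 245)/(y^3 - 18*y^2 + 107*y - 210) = (y + 7)/(y - 6)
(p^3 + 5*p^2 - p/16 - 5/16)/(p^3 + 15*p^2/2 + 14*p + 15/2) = (16*p^2 - 1)/(8*(2*p^2 + 5*p + 3))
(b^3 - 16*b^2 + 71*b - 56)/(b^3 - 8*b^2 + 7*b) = (b - 8)/b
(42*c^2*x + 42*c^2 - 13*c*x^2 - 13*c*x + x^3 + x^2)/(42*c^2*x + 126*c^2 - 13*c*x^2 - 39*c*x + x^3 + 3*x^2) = (x + 1)/(x + 3)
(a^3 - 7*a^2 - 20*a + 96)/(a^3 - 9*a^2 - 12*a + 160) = (a - 3)/(a - 5)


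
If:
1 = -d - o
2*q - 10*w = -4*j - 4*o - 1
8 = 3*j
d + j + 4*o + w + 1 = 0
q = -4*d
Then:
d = 13/126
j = 8/3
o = -139/126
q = -26/63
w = 9/14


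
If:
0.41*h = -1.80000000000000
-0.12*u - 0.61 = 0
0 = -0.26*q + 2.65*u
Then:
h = -4.39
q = -51.81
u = -5.08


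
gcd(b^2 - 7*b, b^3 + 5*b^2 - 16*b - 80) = 1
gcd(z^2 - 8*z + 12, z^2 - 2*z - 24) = z - 6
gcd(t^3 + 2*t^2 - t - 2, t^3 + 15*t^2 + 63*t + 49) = t + 1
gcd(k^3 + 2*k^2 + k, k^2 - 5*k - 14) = 1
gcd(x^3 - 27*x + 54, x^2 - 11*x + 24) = x - 3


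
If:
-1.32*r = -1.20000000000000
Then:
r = 0.91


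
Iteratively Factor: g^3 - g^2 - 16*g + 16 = (g - 4)*(g^2 + 3*g - 4) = (g - 4)*(g - 1)*(g + 4)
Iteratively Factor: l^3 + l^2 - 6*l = (l)*(l^2 + l - 6) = l*(l - 2)*(l + 3)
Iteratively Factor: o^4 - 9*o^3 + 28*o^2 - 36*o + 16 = (o - 2)*(o^3 - 7*o^2 + 14*o - 8) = (o - 2)*(o - 1)*(o^2 - 6*o + 8) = (o - 4)*(o - 2)*(o - 1)*(o - 2)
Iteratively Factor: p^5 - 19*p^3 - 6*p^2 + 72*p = (p - 2)*(p^4 + 2*p^3 - 15*p^2 - 36*p) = (p - 2)*(p + 3)*(p^3 - p^2 - 12*p) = (p - 4)*(p - 2)*(p + 3)*(p^2 + 3*p) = (p - 4)*(p - 2)*(p + 3)^2*(p)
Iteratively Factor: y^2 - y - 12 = (y - 4)*(y + 3)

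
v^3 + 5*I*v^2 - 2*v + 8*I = (v - I)*(v + 2*I)*(v + 4*I)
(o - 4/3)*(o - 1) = o^2 - 7*o/3 + 4/3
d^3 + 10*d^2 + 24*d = d*(d + 4)*(d + 6)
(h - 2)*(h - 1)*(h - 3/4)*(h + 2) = h^4 - 7*h^3/4 - 13*h^2/4 + 7*h - 3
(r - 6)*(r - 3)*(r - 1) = r^3 - 10*r^2 + 27*r - 18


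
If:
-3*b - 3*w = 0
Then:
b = -w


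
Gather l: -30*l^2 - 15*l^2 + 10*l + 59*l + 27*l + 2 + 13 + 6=-45*l^2 + 96*l + 21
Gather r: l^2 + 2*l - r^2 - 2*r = l^2 + 2*l - r^2 - 2*r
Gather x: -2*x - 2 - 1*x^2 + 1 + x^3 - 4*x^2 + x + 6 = x^3 - 5*x^2 - x + 5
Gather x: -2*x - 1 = -2*x - 1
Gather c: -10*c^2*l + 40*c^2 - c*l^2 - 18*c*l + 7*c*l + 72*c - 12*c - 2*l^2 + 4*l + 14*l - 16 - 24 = c^2*(40 - 10*l) + c*(-l^2 - 11*l + 60) - 2*l^2 + 18*l - 40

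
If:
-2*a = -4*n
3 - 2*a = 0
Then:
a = 3/2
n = 3/4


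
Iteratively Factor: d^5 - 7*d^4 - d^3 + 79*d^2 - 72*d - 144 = (d + 1)*(d^4 - 8*d^3 + 7*d^2 + 72*d - 144) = (d - 4)*(d + 1)*(d^3 - 4*d^2 - 9*d + 36) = (d - 4)*(d + 1)*(d + 3)*(d^2 - 7*d + 12) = (d - 4)^2*(d + 1)*(d + 3)*(d - 3)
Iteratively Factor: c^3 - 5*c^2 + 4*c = (c - 1)*(c^2 - 4*c) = c*(c - 1)*(c - 4)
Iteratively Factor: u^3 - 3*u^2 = (u - 3)*(u^2) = u*(u - 3)*(u)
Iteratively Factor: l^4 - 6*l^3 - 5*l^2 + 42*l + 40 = (l + 1)*(l^3 - 7*l^2 + 2*l + 40) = (l - 4)*(l + 1)*(l^2 - 3*l - 10) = (l - 5)*(l - 4)*(l + 1)*(l + 2)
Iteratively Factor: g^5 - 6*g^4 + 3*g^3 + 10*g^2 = (g - 2)*(g^4 - 4*g^3 - 5*g^2) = (g - 2)*(g + 1)*(g^3 - 5*g^2) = g*(g - 2)*(g + 1)*(g^2 - 5*g) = g^2*(g - 2)*(g + 1)*(g - 5)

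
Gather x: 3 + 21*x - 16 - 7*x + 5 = 14*x - 8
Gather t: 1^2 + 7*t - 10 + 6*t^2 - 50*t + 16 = 6*t^2 - 43*t + 7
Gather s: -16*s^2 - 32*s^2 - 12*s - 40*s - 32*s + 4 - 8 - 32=-48*s^2 - 84*s - 36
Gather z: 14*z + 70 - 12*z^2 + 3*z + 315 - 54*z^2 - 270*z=-66*z^2 - 253*z + 385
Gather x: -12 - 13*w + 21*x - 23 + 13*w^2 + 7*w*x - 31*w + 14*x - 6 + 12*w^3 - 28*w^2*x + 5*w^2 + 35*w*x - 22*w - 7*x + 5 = 12*w^3 + 18*w^2 - 66*w + x*(-28*w^2 + 42*w + 28) - 36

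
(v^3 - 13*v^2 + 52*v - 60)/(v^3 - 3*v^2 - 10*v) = (v^2 - 8*v + 12)/(v*(v + 2))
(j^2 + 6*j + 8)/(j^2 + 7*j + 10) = (j + 4)/(j + 5)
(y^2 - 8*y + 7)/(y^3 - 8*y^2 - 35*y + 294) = (y - 1)/(y^2 - y - 42)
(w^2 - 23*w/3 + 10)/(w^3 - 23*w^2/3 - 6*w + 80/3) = (w - 6)/(w^2 - 6*w - 16)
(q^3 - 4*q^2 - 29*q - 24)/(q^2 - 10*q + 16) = (q^2 + 4*q + 3)/(q - 2)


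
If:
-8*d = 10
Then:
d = -5/4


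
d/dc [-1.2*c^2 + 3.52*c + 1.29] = 3.52 - 2.4*c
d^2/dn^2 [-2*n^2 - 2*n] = -4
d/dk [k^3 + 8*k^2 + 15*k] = 3*k^2 + 16*k + 15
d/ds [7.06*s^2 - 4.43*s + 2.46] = 14.12*s - 4.43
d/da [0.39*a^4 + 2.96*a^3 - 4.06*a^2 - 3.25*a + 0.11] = 1.56*a^3 + 8.88*a^2 - 8.12*a - 3.25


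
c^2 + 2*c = c*(c + 2)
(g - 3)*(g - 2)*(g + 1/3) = g^3 - 14*g^2/3 + 13*g/3 + 2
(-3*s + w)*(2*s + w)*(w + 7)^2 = -6*s^2*w^2 - 84*s^2*w - 294*s^2 - s*w^3 - 14*s*w^2 - 49*s*w + w^4 + 14*w^3 + 49*w^2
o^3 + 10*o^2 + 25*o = o*(o + 5)^2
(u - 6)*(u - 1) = u^2 - 7*u + 6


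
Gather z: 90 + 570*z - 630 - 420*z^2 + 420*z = -420*z^2 + 990*z - 540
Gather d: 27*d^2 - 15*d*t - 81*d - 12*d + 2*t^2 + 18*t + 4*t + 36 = 27*d^2 + d*(-15*t - 93) + 2*t^2 + 22*t + 36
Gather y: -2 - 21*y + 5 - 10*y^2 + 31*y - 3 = -10*y^2 + 10*y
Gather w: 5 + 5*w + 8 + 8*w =13*w + 13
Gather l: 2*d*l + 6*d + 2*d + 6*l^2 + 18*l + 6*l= 8*d + 6*l^2 + l*(2*d + 24)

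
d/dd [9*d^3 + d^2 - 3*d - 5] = 27*d^2 + 2*d - 3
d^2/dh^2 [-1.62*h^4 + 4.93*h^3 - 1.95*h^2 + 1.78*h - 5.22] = -19.44*h^2 + 29.58*h - 3.9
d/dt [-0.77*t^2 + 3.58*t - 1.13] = 3.58 - 1.54*t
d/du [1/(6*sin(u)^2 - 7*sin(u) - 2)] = (7 - 12*sin(u))*cos(u)/(-6*sin(u)^2 + 7*sin(u) + 2)^2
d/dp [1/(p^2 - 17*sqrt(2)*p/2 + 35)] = 2*(-4*p + 17*sqrt(2))/(2*p^2 - 17*sqrt(2)*p + 70)^2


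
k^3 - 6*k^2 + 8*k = k*(k - 4)*(k - 2)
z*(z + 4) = z^2 + 4*z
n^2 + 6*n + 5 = (n + 1)*(n + 5)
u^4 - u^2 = u^2*(u - 1)*(u + 1)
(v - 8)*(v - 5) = v^2 - 13*v + 40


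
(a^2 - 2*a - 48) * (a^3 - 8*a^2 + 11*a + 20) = a^5 - 10*a^4 - 21*a^3 + 382*a^2 - 568*a - 960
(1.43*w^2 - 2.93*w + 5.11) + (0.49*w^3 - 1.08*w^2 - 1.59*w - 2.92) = 0.49*w^3 + 0.35*w^2 - 4.52*w + 2.19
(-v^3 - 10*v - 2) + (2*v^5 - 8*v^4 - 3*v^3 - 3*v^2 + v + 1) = 2*v^5 - 8*v^4 - 4*v^3 - 3*v^2 - 9*v - 1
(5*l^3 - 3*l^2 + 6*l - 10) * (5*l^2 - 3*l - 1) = 25*l^5 - 30*l^4 + 34*l^3 - 65*l^2 + 24*l + 10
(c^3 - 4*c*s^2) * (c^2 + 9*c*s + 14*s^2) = c^5 + 9*c^4*s + 10*c^3*s^2 - 36*c^2*s^3 - 56*c*s^4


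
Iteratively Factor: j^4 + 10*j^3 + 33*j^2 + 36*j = (j + 3)*(j^3 + 7*j^2 + 12*j) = (j + 3)^2*(j^2 + 4*j) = (j + 3)^2*(j + 4)*(j)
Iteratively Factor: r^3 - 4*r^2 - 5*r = (r + 1)*(r^2 - 5*r) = (r - 5)*(r + 1)*(r)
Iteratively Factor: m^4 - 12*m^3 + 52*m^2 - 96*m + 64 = (m - 4)*(m^3 - 8*m^2 + 20*m - 16) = (m - 4)*(m - 2)*(m^2 - 6*m + 8) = (m - 4)*(m - 2)^2*(m - 4)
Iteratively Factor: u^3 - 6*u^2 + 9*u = (u - 3)*(u^2 - 3*u) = u*(u - 3)*(u - 3)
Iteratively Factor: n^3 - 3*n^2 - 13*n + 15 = (n - 5)*(n^2 + 2*n - 3) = (n - 5)*(n - 1)*(n + 3)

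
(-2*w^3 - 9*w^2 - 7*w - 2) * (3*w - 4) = -6*w^4 - 19*w^3 + 15*w^2 + 22*w + 8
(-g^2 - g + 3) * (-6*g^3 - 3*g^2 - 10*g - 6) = 6*g^5 + 9*g^4 - 5*g^3 + 7*g^2 - 24*g - 18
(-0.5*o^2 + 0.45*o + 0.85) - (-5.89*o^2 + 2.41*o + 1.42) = 5.39*o^2 - 1.96*o - 0.57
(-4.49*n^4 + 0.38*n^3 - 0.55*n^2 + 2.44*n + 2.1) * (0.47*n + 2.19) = -2.1103*n^5 - 9.6545*n^4 + 0.5737*n^3 - 0.0577000000000003*n^2 + 6.3306*n + 4.599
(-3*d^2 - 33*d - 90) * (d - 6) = -3*d^3 - 15*d^2 + 108*d + 540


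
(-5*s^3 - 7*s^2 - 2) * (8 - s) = 5*s^4 - 33*s^3 - 56*s^2 + 2*s - 16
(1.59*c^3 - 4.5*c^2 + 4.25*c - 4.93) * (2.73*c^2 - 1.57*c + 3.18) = 4.3407*c^5 - 14.7813*c^4 + 23.7237*c^3 - 34.4414*c^2 + 21.2551*c - 15.6774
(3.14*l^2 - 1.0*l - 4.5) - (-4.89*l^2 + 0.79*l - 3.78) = 8.03*l^2 - 1.79*l - 0.72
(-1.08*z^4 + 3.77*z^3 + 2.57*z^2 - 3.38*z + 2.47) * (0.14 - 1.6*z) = 1.728*z^5 - 6.1832*z^4 - 3.5842*z^3 + 5.7678*z^2 - 4.4252*z + 0.3458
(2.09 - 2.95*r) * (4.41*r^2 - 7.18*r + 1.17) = -13.0095*r^3 + 30.3979*r^2 - 18.4577*r + 2.4453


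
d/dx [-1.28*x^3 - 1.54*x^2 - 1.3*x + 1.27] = -3.84*x^2 - 3.08*x - 1.3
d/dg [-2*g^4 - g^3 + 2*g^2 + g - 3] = -8*g^3 - 3*g^2 + 4*g + 1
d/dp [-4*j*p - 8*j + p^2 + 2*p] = -4*j + 2*p + 2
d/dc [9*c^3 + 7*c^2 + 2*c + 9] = 27*c^2 + 14*c + 2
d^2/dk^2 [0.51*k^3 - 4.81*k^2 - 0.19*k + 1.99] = 3.06*k - 9.62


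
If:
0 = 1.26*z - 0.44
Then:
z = 0.35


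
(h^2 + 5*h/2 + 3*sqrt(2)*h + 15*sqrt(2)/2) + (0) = h^2 + 5*h/2 + 3*sqrt(2)*h + 15*sqrt(2)/2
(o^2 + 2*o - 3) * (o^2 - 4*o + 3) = o^4 - 2*o^3 - 8*o^2 + 18*o - 9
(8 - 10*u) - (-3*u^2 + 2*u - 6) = 3*u^2 - 12*u + 14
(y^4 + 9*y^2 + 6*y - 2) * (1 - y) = -y^5 + y^4 - 9*y^3 + 3*y^2 + 8*y - 2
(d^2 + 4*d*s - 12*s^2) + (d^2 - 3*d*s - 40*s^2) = 2*d^2 + d*s - 52*s^2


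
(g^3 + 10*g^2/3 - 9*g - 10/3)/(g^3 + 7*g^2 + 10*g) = (3*g^2 - 5*g - 2)/(3*g*(g + 2))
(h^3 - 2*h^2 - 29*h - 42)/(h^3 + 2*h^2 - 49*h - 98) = (h + 3)/(h + 7)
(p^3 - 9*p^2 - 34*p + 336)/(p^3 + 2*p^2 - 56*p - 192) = (p - 7)/(p + 4)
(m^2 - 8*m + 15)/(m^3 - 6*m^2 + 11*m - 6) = (m - 5)/(m^2 - 3*m + 2)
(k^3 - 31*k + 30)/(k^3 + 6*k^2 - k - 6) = (k - 5)/(k + 1)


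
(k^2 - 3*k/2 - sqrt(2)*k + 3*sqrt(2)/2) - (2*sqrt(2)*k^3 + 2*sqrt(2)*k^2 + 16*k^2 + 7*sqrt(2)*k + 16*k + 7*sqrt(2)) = -2*sqrt(2)*k^3 - 15*k^2 - 2*sqrt(2)*k^2 - 35*k/2 - 8*sqrt(2)*k - 11*sqrt(2)/2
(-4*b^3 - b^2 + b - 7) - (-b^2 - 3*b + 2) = -4*b^3 + 4*b - 9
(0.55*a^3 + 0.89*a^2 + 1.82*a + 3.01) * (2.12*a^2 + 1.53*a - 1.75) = 1.166*a^5 + 2.7283*a^4 + 4.2576*a^3 + 7.6083*a^2 + 1.4203*a - 5.2675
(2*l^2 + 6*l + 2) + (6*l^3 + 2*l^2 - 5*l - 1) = 6*l^3 + 4*l^2 + l + 1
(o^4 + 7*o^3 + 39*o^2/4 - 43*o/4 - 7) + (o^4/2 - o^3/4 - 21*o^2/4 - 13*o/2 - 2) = 3*o^4/2 + 27*o^3/4 + 9*o^2/2 - 69*o/4 - 9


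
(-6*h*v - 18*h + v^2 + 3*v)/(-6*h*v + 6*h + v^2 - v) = (v + 3)/(v - 1)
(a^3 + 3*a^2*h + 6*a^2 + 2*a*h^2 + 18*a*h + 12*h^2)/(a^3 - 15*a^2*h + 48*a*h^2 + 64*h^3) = (a^2 + 2*a*h + 6*a + 12*h)/(a^2 - 16*a*h + 64*h^2)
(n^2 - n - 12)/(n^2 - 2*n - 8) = (n + 3)/(n + 2)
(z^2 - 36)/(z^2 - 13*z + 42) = (z + 6)/(z - 7)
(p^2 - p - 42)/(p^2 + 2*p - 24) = (p - 7)/(p - 4)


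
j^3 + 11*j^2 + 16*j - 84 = (j - 2)*(j + 6)*(j + 7)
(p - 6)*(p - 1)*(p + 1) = p^3 - 6*p^2 - p + 6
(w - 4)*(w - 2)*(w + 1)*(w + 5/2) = w^4 - 5*w^3/2 - 21*w^2/2 + 13*w + 20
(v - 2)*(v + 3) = v^2 + v - 6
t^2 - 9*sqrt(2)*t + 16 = (t - 8*sqrt(2))*(t - sqrt(2))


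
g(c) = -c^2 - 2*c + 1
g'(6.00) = -14.00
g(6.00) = -47.00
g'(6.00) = -14.00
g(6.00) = -47.00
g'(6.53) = -15.06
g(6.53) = -54.70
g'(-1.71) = 1.42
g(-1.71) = 1.50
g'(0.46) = -2.92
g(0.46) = -0.13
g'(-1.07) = 0.14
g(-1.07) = 2.00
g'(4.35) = -10.70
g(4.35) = -26.62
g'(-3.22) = 4.44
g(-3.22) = -2.93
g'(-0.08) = -1.84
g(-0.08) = 1.15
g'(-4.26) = 6.52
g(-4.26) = -8.63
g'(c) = -2*c - 2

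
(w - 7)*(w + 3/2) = w^2 - 11*w/2 - 21/2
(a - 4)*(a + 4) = a^2 - 16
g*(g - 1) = g^2 - g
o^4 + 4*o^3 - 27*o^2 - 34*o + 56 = (o - 4)*(o - 1)*(o + 2)*(o + 7)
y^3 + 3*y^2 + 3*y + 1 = (y + 1)^3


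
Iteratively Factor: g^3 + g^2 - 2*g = (g + 2)*(g^2 - g) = (g - 1)*(g + 2)*(g)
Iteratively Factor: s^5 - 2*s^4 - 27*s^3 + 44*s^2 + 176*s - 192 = (s - 1)*(s^4 - s^3 - 28*s^2 + 16*s + 192) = (s - 4)*(s - 1)*(s^3 + 3*s^2 - 16*s - 48) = (s - 4)*(s - 1)*(s + 3)*(s^2 - 16) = (s - 4)^2*(s - 1)*(s + 3)*(s + 4)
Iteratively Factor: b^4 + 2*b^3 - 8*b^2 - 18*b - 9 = (b + 1)*(b^3 + b^2 - 9*b - 9) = (b - 3)*(b + 1)*(b^2 + 4*b + 3) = (b - 3)*(b + 1)*(b + 3)*(b + 1)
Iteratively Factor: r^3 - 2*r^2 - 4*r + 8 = (r - 2)*(r^2 - 4) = (r - 2)*(r + 2)*(r - 2)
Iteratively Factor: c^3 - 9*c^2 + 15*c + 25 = (c - 5)*(c^2 - 4*c - 5) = (c - 5)^2*(c + 1)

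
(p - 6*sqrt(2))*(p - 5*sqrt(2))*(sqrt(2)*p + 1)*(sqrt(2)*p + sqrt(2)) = 2*p^4 - 21*sqrt(2)*p^3 + 2*p^3 - 21*sqrt(2)*p^2 + 98*p^2 + 60*sqrt(2)*p + 98*p + 60*sqrt(2)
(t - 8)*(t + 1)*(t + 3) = t^3 - 4*t^2 - 29*t - 24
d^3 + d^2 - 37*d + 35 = (d - 5)*(d - 1)*(d + 7)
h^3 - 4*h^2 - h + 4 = (h - 4)*(h - 1)*(h + 1)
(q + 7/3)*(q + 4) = q^2 + 19*q/3 + 28/3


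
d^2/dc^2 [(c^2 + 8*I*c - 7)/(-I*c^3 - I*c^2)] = (2*I*c^4 - 48*c^3 + c^2*(-48 - 84*I) + c*(-16 - 112*I) - 42*I)/(c^7 + 3*c^6 + 3*c^5 + c^4)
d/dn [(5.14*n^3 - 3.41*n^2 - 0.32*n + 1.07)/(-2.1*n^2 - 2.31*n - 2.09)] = (-10.794*n^4 - 23.7468*n^3 - 25.0227*n^2 + 18.7478*n + 3.1405)/(4.41*n^4 + 9.702*n^3 + 14.1141*n^2 + 9.6558*n + 4.3681)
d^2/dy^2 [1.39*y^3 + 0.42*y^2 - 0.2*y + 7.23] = 8.34*y + 0.84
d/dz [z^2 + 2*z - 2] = 2*z + 2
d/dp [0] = 0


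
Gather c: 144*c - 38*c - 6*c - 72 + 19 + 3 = 100*c - 50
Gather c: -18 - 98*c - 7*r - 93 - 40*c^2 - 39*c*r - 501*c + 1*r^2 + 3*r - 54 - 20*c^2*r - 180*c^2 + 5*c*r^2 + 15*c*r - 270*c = c^2*(-20*r - 220) + c*(5*r^2 - 24*r - 869) + r^2 - 4*r - 165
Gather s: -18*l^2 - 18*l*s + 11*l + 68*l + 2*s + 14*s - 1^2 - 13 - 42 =-18*l^2 + 79*l + s*(16 - 18*l) - 56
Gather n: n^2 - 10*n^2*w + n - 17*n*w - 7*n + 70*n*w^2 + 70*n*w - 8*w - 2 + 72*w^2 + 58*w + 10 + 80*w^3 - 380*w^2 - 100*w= n^2*(1 - 10*w) + n*(70*w^2 + 53*w - 6) + 80*w^3 - 308*w^2 - 50*w + 8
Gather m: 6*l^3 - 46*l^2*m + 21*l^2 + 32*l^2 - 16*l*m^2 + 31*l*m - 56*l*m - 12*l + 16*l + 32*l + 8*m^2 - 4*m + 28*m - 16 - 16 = 6*l^3 + 53*l^2 + 36*l + m^2*(8 - 16*l) + m*(-46*l^2 - 25*l + 24) - 32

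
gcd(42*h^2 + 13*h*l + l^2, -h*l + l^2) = 1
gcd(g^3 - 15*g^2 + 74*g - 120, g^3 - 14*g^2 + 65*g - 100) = g^2 - 9*g + 20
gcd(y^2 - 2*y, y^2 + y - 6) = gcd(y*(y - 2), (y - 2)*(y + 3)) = y - 2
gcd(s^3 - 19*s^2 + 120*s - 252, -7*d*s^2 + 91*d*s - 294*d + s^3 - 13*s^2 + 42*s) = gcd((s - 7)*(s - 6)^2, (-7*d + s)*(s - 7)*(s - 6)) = s^2 - 13*s + 42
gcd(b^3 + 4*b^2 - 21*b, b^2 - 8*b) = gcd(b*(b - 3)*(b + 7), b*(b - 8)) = b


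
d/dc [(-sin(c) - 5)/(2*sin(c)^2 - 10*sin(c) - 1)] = (20*sin(c) - cos(2*c) - 48)*cos(c)/(10*sin(c) + cos(2*c))^2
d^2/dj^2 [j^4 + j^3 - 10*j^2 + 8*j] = 12*j^2 + 6*j - 20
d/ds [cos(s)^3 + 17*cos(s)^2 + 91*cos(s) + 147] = (3*sin(s)^2 - 34*cos(s) - 94)*sin(s)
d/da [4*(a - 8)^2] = 8*a - 64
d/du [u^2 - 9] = 2*u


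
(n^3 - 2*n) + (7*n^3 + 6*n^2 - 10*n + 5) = 8*n^3 + 6*n^2 - 12*n + 5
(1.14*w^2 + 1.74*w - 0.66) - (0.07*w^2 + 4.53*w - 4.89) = 1.07*w^2 - 2.79*w + 4.23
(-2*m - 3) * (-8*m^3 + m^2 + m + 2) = 16*m^4 + 22*m^3 - 5*m^2 - 7*m - 6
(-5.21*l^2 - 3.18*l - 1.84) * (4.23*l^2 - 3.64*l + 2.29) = -22.0383*l^4 + 5.513*l^3 - 8.1389*l^2 - 0.5846*l - 4.2136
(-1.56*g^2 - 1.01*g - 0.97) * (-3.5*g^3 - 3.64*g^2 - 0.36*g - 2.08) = 5.46*g^5 + 9.2134*g^4 + 7.633*g^3 + 7.1392*g^2 + 2.45*g + 2.0176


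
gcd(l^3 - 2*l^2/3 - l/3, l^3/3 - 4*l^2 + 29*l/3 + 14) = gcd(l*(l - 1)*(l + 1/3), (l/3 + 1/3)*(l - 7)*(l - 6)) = 1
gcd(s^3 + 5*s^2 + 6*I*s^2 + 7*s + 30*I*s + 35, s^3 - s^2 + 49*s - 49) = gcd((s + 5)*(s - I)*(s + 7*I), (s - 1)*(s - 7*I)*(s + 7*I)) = s + 7*I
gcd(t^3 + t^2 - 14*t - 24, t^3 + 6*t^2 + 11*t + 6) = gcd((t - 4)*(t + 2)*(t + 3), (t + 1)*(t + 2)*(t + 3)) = t^2 + 5*t + 6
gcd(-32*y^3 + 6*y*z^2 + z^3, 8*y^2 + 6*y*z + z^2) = 4*y + z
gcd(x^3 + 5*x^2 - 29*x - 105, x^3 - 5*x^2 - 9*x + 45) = x^2 - 2*x - 15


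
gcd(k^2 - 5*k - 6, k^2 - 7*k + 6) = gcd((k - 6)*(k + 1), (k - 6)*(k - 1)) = k - 6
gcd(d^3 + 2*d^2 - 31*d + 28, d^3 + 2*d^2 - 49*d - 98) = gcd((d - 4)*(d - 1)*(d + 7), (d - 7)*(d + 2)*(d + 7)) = d + 7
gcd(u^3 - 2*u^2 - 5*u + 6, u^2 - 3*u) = u - 3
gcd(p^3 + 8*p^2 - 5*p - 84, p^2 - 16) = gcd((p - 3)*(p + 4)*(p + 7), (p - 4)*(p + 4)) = p + 4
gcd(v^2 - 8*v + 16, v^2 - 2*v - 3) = 1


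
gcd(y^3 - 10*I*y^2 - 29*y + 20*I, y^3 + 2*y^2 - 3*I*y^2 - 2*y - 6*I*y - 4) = y - I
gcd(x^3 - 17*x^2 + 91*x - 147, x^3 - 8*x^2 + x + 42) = x^2 - 10*x + 21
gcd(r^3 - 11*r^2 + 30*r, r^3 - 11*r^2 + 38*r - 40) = r - 5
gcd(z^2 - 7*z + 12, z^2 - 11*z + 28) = z - 4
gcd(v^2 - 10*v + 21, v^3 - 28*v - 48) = 1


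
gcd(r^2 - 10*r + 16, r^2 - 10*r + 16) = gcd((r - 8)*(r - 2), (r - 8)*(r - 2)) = r^2 - 10*r + 16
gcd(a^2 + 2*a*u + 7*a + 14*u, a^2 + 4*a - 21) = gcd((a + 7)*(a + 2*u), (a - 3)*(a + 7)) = a + 7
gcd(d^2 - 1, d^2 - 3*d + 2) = d - 1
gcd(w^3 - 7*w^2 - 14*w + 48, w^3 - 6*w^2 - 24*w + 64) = w^2 - 10*w + 16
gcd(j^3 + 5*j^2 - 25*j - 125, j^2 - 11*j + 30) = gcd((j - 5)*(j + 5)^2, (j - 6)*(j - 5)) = j - 5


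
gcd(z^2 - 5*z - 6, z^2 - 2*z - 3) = z + 1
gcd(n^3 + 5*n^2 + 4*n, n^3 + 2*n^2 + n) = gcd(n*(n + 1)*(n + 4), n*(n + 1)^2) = n^2 + n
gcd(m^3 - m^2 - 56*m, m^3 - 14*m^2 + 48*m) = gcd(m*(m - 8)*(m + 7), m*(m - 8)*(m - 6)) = m^2 - 8*m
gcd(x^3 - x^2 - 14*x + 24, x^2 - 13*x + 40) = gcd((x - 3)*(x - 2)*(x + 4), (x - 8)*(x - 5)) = 1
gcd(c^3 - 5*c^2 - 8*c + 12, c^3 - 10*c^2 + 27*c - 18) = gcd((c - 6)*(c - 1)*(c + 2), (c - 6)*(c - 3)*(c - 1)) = c^2 - 7*c + 6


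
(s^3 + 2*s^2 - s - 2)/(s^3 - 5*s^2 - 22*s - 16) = (s - 1)/(s - 8)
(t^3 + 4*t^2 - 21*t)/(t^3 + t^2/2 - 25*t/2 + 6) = 2*t*(t + 7)/(2*t^2 + 7*t - 4)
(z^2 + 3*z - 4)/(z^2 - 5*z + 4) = (z + 4)/(z - 4)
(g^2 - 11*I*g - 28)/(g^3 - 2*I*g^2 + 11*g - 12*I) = (g - 7*I)/(g^2 + 2*I*g + 3)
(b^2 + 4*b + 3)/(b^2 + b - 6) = (b + 1)/(b - 2)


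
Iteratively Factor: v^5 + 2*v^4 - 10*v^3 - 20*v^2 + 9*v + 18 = (v + 1)*(v^4 + v^3 - 11*v^2 - 9*v + 18) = (v - 1)*(v + 1)*(v^3 + 2*v^2 - 9*v - 18) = (v - 1)*(v + 1)*(v + 2)*(v^2 - 9) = (v - 1)*(v + 1)*(v + 2)*(v + 3)*(v - 3)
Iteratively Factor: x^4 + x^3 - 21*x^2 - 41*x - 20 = (x + 4)*(x^3 - 3*x^2 - 9*x - 5) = (x - 5)*(x + 4)*(x^2 + 2*x + 1) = (x - 5)*(x + 1)*(x + 4)*(x + 1)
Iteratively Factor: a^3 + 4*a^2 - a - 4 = (a + 4)*(a^2 - 1) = (a + 1)*(a + 4)*(a - 1)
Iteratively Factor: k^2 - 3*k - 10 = (k + 2)*(k - 5)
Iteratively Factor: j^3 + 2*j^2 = (j)*(j^2 + 2*j) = j*(j + 2)*(j)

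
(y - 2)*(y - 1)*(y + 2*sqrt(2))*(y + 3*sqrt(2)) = y^4 - 3*y^3 + 5*sqrt(2)*y^3 - 15*sqrt(2)*y^2 + 14*y^2 - 36*y + 10*sqrt(2)*y + 24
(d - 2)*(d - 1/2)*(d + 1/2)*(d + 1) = d^4 - d^3 - 9*d^2/4 + d/4 + 1/2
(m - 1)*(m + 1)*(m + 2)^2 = m^4 + 4*m^3 + 3*m^2 - 4*m - 4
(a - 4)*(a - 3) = a^2 - 7*a + 12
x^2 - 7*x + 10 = (x - 5)*(x - 2)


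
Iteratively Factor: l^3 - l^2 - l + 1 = (l - 1)*(l^2 - 1) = (l - 1)*(l + 1)*(l - 1)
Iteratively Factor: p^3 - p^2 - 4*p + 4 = (p - 2)*(p^2 + p - 2) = (p - 2)*(p - 1)*(p + 2)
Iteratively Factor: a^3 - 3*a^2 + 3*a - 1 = (a - 1)*(a^2 - 2*a + 1) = (a - 1)^2*(a - 1)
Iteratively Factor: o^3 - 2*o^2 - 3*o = (o + 1)*(o^2 - 3*o) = o*(o + 1)*(o - 3)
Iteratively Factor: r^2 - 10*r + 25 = (r - 5)*(r - 5)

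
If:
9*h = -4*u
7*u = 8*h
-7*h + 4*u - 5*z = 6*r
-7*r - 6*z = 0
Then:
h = 0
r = 0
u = 0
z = 0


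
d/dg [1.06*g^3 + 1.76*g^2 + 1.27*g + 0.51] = 3.18*g^2 + 3.52*g + 1.27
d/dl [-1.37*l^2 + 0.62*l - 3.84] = 0.62 - 2.74*l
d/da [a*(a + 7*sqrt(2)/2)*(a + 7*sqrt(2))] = 3*a^2 + 21*sqrt(2)*a + 49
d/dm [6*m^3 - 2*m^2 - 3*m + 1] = 18*m^2 - 4*m - 3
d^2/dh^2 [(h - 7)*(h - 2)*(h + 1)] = 6*h - 16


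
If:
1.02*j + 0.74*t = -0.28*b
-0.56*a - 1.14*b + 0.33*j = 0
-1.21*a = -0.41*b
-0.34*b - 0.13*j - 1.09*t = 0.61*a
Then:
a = 0.00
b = 0.00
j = 0.00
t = 0.00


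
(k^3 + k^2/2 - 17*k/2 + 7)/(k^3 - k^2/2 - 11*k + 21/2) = (k - 2)/(k - 3)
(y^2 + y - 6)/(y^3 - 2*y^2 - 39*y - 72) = (y - 2)/(y^2 - 5*y - 24)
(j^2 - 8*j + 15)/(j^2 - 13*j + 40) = (j - 3)/(j - 8)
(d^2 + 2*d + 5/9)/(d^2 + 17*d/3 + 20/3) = (d + 1/3)/(d + 4)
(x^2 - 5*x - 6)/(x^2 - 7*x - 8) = (x - 6)/(x - 8)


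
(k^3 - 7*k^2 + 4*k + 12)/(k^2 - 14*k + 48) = (k^2 - k - 2)/(k - 8)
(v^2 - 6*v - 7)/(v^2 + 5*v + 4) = (v - 7)/(v + 4)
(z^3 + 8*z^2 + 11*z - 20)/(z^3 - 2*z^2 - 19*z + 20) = (z + 5)/(z - 5)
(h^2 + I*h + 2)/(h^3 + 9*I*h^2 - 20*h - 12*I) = (h - I)/(h^2 + 7*I*h - 6)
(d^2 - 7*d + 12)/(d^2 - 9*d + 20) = (d - 3)/(d - 5)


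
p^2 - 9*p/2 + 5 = (p - 5/2)*(p - 2)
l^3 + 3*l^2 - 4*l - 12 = (l - 2)*(l + 2)*(l + 3)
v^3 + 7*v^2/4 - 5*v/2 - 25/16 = (v - 5/4)*(v + 1/2)*(v + 5/2)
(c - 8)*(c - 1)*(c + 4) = c^3 - 5*c^2 - 28*c + 32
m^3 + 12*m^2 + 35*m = m*(m + 5)*(m + 7)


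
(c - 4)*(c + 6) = c^2 + 2*c - 24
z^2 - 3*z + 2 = (z - 2)*(z - 1)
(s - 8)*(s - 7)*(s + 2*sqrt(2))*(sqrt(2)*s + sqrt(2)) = sqrt(2)*s^4 - 14*sqrt(2)*s^3 + 4*s^3 - 56*s^2 + 41*sqrt(2)*s^2 + 56*sqrt(2)*s + 164*s + 224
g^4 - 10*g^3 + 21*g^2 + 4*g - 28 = (g - 7)*(g - 2)^2*(g + 1)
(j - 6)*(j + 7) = j^2 + j - 42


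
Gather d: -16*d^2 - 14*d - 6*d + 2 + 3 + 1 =-16*d^2 - 20*d + 6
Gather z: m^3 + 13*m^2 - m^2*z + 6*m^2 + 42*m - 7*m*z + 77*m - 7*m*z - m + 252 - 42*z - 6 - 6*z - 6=m^3 + 19*m^2 + 118*m + z*(-m^2 - 14*m - 48) + 240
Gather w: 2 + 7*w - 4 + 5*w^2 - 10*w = 5*w^2 - 3*w - 2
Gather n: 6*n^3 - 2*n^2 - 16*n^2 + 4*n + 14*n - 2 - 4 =6*n^3 - 18*n^2 + 18*n - 6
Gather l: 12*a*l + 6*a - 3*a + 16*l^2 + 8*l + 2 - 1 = 3*a + 16*l^2 + l*(12*a + 8) + 1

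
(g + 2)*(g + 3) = g^2 + 5*g + 6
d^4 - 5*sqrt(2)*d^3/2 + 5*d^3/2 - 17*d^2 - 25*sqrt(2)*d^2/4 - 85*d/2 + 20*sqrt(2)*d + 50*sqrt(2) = (d + 5/2)*(d - 4*sqrt(2))*(d - sqrt(2))*(d + 5*sqrt(2)/2)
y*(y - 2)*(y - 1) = y^3 - 3*y^2 + 2*y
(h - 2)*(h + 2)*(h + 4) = h^3 + 4*h^2 - 4*h - 16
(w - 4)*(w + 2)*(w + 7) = w^3 + 5*w^2 - 22*w - 56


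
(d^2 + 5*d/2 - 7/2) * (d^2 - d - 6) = d^4 + 3*d^3/2 - 12*d^2 - 23*d/2 + 21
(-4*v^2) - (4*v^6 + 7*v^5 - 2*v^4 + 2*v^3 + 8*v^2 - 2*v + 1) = -4*v^6 - 7*v^5 + 2*v^4 - 2*v^3 - 12*v^2 + 2*v - 1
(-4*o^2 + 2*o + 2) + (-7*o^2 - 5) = -11*o^2 + 2*o - 3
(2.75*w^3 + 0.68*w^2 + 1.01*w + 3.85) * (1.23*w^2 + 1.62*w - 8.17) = 3.3825*w^5 + 5.2914*w^4 - 20.1236*w^3 + 0.8161*w^2 - 2.0147*w - 31.4545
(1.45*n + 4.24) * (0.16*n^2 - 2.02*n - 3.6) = 0.232*n^3 - 2.2506*n^2 - 13.7848*n - 15.264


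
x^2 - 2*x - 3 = (x - 3)*(x + 1)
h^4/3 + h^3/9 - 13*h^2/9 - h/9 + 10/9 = (h/3 + 1/3)*(h - 5/3)*(h - 1)*(h + 2)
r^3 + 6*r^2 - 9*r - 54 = (r - 3)*(r + 3)*(r + 6)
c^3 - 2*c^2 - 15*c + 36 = (c - 3)^2*(c + 4)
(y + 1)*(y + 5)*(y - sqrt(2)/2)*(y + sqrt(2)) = y^4 + sqrt(2)*y^3/2 + 6*y^3 + 4*y^2 + 3*sqrt(2)*y^2 - 6*y + 5*sqrt(2)*y/2 - 5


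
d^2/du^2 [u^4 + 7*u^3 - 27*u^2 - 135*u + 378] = 12*u^2 + 42*u - 54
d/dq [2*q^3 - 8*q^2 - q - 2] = 6*q^2 - 16*q - 1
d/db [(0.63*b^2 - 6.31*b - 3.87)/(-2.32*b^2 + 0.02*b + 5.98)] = (-14.6266*b^2 - 10.422*b - 37.6564)/(5.3824*b^4 - 0.0928*b^3 - 27.7468*b^2 + 0.2392*b + 35.7604)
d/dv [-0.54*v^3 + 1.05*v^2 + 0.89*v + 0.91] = -1.62*v^2 + 2.1*v + 0.89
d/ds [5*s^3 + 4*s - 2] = 15*s^2 + 4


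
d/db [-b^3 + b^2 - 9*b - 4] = -3*b^2 + 2*b - 9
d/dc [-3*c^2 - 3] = -6*c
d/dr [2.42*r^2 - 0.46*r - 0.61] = 4.84*r - 0.46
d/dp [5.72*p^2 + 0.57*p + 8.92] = 11.44*p + 0.57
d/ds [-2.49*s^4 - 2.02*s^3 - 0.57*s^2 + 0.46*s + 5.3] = -9.96*s^3 - 6.06*s^2 - 1.14*s + 0.46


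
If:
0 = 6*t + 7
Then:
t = -7/6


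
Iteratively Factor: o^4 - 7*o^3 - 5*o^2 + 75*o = (o + 3)*(o^3 - 10*o^2 + 25*o) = (o - 5)*(o + 3)*(o^2 - 5*o) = o*(o - 5)*(o + 3)*(o - 5)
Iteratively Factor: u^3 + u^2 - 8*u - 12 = (u - 3)*(u^2 + 4*u + 4) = (u - 3)*(u + 2)*(u + 2)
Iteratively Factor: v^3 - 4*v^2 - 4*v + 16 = (v - 2)*(v^2 - 2*v - 8) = (v - 2)*(v + 2)*(v - 4)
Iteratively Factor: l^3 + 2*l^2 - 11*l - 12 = (l + 4)*(l^2 - 2*l - 3) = (l - 3)*(l + 4)*(l + 1)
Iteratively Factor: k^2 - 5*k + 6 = (k - 3)*(k - 2)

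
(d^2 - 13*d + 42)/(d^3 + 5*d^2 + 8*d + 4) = (d^2 - 13*d + 42)/(d^3 + 5*d^2 + 8*d + 4)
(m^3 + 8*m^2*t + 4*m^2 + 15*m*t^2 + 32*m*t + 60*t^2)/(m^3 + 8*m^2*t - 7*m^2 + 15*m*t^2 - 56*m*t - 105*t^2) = (m + 4)/(m - 7)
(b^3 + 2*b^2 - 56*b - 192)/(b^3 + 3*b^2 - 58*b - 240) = (b + 4)/(b + 5)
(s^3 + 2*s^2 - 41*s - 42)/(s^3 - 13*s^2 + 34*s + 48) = (s + 7)/(s - 8)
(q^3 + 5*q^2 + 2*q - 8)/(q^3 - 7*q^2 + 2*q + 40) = (q^2 + 3*q - 4)/(q^2 - 9*q + 20)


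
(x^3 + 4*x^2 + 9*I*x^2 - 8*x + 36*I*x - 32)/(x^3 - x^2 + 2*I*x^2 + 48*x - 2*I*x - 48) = (x^2 + x*(4 + I) + 4*I)/(x^2 - x*(1 + 6*I) + 6*I)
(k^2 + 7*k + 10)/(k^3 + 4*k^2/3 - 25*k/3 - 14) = 3*(k + 5)/(3*k^2 - 2*k - 21)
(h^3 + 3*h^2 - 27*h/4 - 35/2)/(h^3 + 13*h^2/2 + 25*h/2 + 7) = (h - 5/2)/(h + 1)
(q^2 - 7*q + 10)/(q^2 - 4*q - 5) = (q - 2)/(q + 1)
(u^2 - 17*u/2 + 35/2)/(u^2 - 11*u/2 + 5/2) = (2*u - 7)/(2*u - 1)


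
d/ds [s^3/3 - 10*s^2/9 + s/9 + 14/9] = s^2 - 20*s/9 + 1/9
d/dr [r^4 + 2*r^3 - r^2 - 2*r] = 4*r^3 + 6*r^2 - 2*r - 2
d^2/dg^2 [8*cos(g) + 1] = -8*cos(g)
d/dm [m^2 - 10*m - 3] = 2*m - 10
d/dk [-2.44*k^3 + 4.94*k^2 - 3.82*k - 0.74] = -7.32*k^2 + 9.88*k - 3.82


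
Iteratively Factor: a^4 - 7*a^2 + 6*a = (a)*(a^3 - 7*a + 6) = a*(a - 1)*(a^2 + a - 6) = a*(a - 2)*(a - 1)*(a + 3)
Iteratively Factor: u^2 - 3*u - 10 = (u - 5)*(u + 2)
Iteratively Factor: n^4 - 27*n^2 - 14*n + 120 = (n + 4)*(n^3 - 4*n^2 - 11*n + 30) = (n - 2)*(n + 4)*(n^2 - 2*n - 15) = (n - 2)*(n + 3)*(n + 4)*(n - 5)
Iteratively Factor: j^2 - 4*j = (j)*(j - 4)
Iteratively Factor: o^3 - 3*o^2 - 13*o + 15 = (o - 5)*(o^2 + 2*o - 3) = (o - 5)*(o + 3)*(o - 1)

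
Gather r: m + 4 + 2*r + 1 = m + 2*r + 5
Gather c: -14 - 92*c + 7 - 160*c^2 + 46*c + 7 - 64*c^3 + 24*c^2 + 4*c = -64*c^3 - 136*c^2 - 42*c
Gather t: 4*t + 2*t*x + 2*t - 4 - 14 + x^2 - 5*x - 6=t*(2*x + 6) + x^2 - 5*x - 24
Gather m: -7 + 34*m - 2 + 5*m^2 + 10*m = 5*m^2 + 44*m - 9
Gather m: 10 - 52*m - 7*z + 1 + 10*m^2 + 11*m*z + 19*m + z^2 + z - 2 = 10*m^2 + m*(11*z - 33) + z^2 - 6*z + 9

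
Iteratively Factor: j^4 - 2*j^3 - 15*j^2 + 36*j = (j - 3)*(j^3 + j^2 - 12*j) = (j - 3)^2*(j^2 + 4*j) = (j - 3)^2*(j + 4)*(j)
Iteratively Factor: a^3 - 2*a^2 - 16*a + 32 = (a + 4)*(a^2 - 6*a + 8) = (a - 4)*(a + 4)*(a - 2)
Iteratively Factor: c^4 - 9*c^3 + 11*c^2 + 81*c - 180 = (c + 3)*(c^3 - 12*c^2 + 47*c - 60) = (c - 3)*(c + 3)*(c^2 - 9*c + 20) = (c - 4)*(c - 3)*(c + 3)*(c - 5)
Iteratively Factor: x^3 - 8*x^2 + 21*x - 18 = (x - 3)*(x^2 - 5*x + 6) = (x - 3)*(x - 2)*(x - 3)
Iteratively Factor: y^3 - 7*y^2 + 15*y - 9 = (y - 1)*(y^2 - 6*y + 9) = (y - 3)*(y - 1)*(y - 3)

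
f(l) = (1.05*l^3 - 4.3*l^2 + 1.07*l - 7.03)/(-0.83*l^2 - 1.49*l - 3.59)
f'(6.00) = -1.03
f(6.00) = -1.68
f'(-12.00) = -1.22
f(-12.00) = 23.32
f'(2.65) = -0.52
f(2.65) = 1.11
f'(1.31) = -0.12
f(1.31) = 1.53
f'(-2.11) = -3.53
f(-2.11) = 9.25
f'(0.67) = -0.18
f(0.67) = 1.60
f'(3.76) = -0.77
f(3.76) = 0.38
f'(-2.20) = -3.37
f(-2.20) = 9.56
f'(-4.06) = -1.48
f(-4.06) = 13.59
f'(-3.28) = -1.90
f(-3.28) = 12.30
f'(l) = (1.66*l + 1.49)*(1.05*l^3 - 4.3*l^2 + 1.07*l - 7.03)/(-0.83*l^2 - 1.49*l - 3.59)^2 + (3.15*l^2 - 8.6*l + 1.07)/(-0.83*l^2 - 1.49*l - 3.59)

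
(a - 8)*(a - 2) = a^2 - 10*a + 16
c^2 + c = c*(c + 1)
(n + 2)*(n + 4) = n^2 + 6*n + 8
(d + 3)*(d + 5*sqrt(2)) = d^2 + 3*d + 5*sqrt(2)*d + 15*sqrt(2)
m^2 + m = m*(m + 1)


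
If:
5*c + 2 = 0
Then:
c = -2/5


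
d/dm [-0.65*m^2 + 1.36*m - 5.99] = 1.36 - 1.3*m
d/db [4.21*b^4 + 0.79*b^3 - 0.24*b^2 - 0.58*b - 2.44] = 16.84*b^3 + 2.37*b^2 - 0.48*b - 0.58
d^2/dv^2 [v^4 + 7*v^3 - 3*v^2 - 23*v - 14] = 12*v^2 + 42*v - 6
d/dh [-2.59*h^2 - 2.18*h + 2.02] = -5.18*h - 2.18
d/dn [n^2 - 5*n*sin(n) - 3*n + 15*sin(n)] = -5*n*cos(n) + 2*n - 5*sin(n) + 15*cos(n) - 3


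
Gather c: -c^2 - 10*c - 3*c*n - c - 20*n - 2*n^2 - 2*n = -c^2 + c*(-3*n - 11) - 2*n^2 - 22*n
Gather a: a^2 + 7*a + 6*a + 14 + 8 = a^2 + 13*a + 22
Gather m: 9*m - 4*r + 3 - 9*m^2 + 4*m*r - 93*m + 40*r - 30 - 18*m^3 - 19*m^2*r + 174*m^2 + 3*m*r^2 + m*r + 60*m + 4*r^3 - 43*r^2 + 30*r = -18*m^3 + m^2*(165 - 19*r) + m*(3*r^2 + 5*r - 24) + 4*r^3 - 43*r^2 + 66*r - 27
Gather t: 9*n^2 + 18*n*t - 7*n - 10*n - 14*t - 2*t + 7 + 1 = 9*n^2 - 17*n + t*(18*n - 16) + 8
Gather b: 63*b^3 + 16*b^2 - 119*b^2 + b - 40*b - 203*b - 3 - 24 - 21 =63*b^3 - 103*b^2 - 242*b - 48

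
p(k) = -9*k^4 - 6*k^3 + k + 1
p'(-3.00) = 811.00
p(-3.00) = -569.00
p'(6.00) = -8423.00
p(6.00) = -12953.00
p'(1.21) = -89.13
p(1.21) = -27.71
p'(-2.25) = 319.94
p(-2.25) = -163.57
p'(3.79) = -2217.39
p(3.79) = -2178.80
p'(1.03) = -57.43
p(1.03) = -14.66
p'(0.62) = -14.50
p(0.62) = -1.14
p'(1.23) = -93.22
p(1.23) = -29.53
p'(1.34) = -117.94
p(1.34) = -41.11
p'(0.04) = 0.97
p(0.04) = 1.04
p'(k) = -36*k^3 - 18*k^2 + 1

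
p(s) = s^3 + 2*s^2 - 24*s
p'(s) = 3*s^2 + 4*s - 24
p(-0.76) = 18.96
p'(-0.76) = -25.31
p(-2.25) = 52.73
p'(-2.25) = -17.81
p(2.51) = -31.83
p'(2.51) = 4.94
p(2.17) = -32.44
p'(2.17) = -1.19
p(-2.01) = 48.20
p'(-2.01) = -19.92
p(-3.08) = 63.67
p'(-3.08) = -7.86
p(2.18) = -32.45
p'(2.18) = -1.02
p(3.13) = -24.86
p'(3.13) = 17.91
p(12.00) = 1728.00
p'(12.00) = 456.00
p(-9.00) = -351.00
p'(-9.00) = 183.00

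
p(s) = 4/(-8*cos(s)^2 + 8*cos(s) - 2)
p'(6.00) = 2.87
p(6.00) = -2.36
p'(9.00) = 0.15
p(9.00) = -0.25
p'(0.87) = -251.61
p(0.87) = -23.84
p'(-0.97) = 2962.54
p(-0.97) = -117.26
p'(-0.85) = 183.48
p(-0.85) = -19.54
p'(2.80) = 0.11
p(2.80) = -0.24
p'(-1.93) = -1.52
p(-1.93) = -0.69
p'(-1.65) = -5.13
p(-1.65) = -1.49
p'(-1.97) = -1.31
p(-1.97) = -0.63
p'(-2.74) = -0.14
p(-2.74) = -0.25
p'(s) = 4*(-16*sin(s)*cos(s) + 8*sin(s))/(-8*cos(s)^2 + 8*cos(s) - 2)^2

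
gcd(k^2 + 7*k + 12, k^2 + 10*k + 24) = k + 4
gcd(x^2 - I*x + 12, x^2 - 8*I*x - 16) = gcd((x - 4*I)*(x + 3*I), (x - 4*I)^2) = x - 4*I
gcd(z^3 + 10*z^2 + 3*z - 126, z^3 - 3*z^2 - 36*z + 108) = z^2 + 3*z - 18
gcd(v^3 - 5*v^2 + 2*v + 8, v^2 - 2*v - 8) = v - 4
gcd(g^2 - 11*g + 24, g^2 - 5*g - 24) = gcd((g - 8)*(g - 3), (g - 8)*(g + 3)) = g - 8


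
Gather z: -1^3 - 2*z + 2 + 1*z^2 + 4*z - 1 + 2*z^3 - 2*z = 2*z^3 + z^2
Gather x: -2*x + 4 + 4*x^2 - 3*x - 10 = 4*x^2 - 5*x - 6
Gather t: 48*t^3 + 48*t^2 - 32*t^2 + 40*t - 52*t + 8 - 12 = 48*t^3 + 16*t^2 - 12*t - 4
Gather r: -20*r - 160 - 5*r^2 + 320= -5*r^2 - 20*r + 160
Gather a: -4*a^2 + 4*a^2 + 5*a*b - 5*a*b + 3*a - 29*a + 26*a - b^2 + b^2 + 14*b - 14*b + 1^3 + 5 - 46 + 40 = 0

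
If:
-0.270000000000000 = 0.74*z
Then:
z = -0.36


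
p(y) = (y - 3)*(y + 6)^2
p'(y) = (y - 3)*(2*y + 12) + (y + 6)^2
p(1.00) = -98.00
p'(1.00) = 21.00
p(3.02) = 1.63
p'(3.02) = 81.72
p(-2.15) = -76.34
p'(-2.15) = -24.83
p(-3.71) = -35.19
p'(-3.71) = -25.49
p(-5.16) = -5.76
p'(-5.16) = -13.00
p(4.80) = 209.95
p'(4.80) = 155.52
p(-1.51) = -90.92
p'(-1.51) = -20.34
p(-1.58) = -89.48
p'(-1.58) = -20.95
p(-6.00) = 0.00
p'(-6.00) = 0.00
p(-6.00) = 0.00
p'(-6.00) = 0.00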